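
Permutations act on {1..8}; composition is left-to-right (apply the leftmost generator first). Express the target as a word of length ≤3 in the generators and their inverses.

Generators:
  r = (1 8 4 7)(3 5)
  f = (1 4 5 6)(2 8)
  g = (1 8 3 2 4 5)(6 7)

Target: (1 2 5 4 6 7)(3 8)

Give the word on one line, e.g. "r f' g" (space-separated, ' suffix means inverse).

g f

  after g: (1 8 3 2 4 5)(6 7)
  after f: (1 2 5 4 6 7)(3 8)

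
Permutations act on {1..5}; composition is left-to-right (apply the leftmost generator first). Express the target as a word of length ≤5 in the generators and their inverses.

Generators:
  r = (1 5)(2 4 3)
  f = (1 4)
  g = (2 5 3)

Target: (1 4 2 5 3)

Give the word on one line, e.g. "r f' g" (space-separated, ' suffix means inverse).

  after f': (1 4)
  after r: (1 3 2 4 5)
  after g: (1 2 4 3 5)
  after f': (1 2)(3 5 4)
  after r: (1 4 2 5 3)

f' r g f' r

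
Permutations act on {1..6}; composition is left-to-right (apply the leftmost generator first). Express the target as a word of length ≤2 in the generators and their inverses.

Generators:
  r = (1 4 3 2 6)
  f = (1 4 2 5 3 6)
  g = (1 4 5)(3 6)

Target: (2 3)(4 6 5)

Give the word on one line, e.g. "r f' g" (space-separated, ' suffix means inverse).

r g'

  after r: (1 4 3 2 6)
  after g': (2 3)(4 6 5)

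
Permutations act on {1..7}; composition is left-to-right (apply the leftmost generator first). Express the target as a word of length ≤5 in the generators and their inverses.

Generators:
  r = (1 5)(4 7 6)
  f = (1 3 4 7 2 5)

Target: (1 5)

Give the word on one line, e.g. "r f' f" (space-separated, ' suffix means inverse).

r' r' r'

  after r': (1 5)(4 6 7)
  after r': (4 7 6)
  after r': (1 5)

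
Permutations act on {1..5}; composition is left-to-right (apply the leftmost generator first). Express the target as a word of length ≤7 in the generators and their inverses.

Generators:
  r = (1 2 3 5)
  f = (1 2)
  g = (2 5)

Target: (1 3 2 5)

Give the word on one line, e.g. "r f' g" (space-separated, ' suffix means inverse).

  after r': (1 5 3 2)
  after f: (1 5 3)
  after r': (1 3 5 2)
  after f: (1 3 5)
  after g': (1 3 2 5)

r' f r' f g'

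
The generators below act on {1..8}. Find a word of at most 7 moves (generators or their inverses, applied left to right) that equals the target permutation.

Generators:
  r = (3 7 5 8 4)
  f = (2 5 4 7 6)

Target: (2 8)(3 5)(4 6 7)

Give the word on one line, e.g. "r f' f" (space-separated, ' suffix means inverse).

f r f f f

  after f: (2 5 4 7 6)
  after r: (2 8 4 5 3 7 6)
  after f: (2 8 7)(3 6 5)
  after f: (2 8 6 4 7 5 3)
  after f: (2 8)(3 5)(4 6 7)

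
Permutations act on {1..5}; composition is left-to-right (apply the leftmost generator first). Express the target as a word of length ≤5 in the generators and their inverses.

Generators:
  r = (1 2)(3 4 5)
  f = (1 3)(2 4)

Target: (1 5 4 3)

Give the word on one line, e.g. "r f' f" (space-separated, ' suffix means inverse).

r' f' r' r' f'

  after r': (1 2)(3 5 4)
  after f': (1 4)(2 3 5)
  after r': (1 3 4 2 5)
  after r': (1 5 2 4)
  after f': (1 5 4 3)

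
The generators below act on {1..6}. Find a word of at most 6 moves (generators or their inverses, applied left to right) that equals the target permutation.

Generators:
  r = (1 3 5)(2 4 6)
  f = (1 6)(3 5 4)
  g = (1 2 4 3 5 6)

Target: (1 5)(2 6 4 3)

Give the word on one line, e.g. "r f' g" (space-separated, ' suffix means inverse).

  after f: (1 6)(3 5 4)
  after f: (3 4 5)
  after r: (1 3 6 2 4)
  after r: (1 5)(2 6 4 3)

f f r r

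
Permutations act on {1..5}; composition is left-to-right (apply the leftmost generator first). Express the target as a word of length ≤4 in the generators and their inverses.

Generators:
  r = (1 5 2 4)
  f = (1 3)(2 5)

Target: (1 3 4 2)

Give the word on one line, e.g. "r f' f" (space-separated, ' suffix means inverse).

  after f': (1 3)(2 5)
  after r': (1 3 4 2)

f' r'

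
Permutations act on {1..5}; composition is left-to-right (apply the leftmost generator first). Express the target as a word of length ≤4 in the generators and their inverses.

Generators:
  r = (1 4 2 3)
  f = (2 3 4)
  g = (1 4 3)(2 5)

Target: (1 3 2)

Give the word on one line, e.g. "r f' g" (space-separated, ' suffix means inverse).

  after r': (1 3 2 4)
  after r': (1 2)(3 4)
  after f: (1 3 2)

r' r' f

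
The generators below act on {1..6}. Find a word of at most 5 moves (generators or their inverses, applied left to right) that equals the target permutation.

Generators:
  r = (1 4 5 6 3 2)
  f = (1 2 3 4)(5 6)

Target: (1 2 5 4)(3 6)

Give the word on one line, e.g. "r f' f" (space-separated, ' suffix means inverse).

  after f: (1 2 3 4)(5 6)
  after r': (1 3)(2 6 4)
  after f': (1 2 5 6 3 4)
  after f': (2 6)
  after r': (1 2 5 4)(3 6)

f r' f' f' r'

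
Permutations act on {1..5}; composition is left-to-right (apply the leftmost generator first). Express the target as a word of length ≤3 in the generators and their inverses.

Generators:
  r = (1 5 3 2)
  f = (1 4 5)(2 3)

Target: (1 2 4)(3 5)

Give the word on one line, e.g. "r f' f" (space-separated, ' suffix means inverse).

  after r': (1 2 3 5)
  after r': (1 3)(2 5)
  after f': (1 2 4)(3 5)

r' r' f'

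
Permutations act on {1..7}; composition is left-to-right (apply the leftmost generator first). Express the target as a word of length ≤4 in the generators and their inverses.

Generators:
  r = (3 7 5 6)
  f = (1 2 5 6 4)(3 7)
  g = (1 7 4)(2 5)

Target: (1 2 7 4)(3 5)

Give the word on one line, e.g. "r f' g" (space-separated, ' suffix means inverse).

r r f r'

  after r: (3 7 5 6)
  after r: (3 5)(6 7)
  after f: (1 2 5 7 4)(3 6)
  after r': (1 2 7 4)(3 5)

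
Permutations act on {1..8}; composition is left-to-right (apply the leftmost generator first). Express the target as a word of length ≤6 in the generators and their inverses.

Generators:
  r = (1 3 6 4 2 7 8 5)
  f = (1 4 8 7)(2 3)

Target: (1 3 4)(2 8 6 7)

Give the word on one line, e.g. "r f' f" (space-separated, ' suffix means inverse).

r' r' f' r f

  after r': (1 5 8 7 2 4 6 3)
  after r': (1 8 2 6)(3 5 7 4)
  after f': (1 4 2 6 7)(3 5 8)
  after r: (1 2 4 7 3)(6 8)
  after f: (1 3 4)(2 8 6 7)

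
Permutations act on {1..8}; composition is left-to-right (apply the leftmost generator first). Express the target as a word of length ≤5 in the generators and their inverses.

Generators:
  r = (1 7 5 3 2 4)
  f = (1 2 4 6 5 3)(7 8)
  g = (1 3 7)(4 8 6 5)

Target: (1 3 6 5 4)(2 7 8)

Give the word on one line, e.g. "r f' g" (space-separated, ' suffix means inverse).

  after g': (1 7 3)(4 5 6 8)
  after r': (2 3 4 7 5 6 8)
  after g': (1 7 6 4 3 5 8 2)
  after g': (1 3 6 5 4)(2 7 8)

g' r' g' g'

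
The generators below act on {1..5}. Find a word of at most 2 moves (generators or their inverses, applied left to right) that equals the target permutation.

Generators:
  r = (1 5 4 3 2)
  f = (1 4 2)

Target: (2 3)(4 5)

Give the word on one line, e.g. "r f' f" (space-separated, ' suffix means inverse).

  after f': (1 2 4)
  after r: (2 3)(4 5)

f' r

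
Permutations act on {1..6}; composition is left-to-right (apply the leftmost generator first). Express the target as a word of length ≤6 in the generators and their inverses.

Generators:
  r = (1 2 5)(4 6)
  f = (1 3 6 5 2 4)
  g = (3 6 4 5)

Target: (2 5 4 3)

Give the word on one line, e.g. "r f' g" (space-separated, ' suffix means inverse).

f' f' g' f f

  after f': (1 4 2 5 6 3)
  after f': (1 2 6)(3 4 5)
  after g': (1 2 3 6)
  after f: (1 4)(2 6 3 5)
  after f: (2 5 4 3)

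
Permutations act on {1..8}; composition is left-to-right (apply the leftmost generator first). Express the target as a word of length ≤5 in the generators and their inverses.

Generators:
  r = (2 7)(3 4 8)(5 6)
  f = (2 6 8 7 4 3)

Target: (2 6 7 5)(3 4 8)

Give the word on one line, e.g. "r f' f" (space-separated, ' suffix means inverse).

  after f: (2 6 8 7 4 3)
  after r': (2 5 6 4 8)(3 7)
  after f: (2 5 8 6 3 4 7)
  after f: (2 5 7 6)
  after r: (2 6 7 5)(3 4 8)

f r' f f r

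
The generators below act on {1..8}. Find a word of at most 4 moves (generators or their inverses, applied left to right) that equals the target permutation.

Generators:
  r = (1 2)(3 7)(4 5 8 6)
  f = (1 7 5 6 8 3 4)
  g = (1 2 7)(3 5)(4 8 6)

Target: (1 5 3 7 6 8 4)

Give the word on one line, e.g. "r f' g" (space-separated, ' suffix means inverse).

r' g f

  after r': (1 2)(3 7)(4 6 8 5)
  after g: (1 7 5 8 3)
  after f: (1 5 3 7 6 8 4)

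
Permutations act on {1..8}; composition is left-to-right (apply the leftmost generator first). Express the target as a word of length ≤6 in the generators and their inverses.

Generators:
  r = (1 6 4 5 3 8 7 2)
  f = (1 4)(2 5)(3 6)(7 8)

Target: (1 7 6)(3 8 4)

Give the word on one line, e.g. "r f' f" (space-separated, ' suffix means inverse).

  after f': (1 4)(2 5)(3 6)(7 8)
  after r': (1 6 5 7 3)(2 4)
  after r': (2 6 4 7 5 8 3)
  after r': (1 2)(3 7 4 8 5)
  after r': (1 7 6)(3 8 4)

f' r' r' r' r'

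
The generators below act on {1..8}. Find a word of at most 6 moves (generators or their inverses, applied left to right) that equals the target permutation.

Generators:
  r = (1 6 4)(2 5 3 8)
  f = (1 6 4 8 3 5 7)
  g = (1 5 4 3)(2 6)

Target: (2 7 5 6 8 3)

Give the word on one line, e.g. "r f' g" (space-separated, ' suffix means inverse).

  after r': (1 4 6)(2 8 3 5)
  after f: (1 8 5 2 3 7)
  after f: (1 3)(2 5)(4 8 7 6)
  after f: (1 5 2 7 4 3 6 8)
  after g': (2 7 5 6 8 3)

r' f f f g'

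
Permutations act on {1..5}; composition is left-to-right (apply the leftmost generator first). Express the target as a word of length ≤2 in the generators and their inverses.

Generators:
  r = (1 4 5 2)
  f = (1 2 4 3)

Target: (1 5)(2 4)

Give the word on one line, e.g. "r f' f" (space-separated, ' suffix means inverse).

  after r': (1 2 5 4)
  after r': (1 5)(2 4)

r' r'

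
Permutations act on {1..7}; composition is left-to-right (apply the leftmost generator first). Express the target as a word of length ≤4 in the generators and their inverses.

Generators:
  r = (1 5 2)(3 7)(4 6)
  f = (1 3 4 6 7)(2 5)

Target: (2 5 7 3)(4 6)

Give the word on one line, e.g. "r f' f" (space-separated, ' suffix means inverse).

  after f': (1 7 6 4 3)(2 5)
  after r: (1 3 5)(4 7)
  after f': (2 5 7 3)(4 6)

f' r f'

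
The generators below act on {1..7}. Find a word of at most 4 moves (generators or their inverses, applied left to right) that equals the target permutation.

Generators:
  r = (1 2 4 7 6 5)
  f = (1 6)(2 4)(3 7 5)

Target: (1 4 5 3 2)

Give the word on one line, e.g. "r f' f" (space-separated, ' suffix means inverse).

f r' r'

  after f: (1 6)(2 4)(3 7 5)
  after r': (1 7 6 5 3 4)
  after r': (1 4 5 3 2)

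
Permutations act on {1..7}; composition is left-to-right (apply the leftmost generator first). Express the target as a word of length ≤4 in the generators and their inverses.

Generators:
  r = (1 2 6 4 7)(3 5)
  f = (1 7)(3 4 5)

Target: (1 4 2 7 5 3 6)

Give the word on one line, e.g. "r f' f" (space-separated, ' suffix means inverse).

  after r': (1 7 4 6 2)(3 5)
  after f: (2 7 5 4 6)
  after f: (1 7 3 4 6 2)
  after r': (1 4 2 7 5 3 6)

r' f f r'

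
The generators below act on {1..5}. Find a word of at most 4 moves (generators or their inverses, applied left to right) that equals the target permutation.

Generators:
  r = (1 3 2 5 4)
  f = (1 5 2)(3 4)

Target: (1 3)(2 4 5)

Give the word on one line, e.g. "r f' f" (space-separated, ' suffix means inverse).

f' f' r f

  after f': (1 2 5)(3 4)
  after f': (1 5 2)
  after r: (1 4)(2 3)
  after f: (1 3)(2 4 5)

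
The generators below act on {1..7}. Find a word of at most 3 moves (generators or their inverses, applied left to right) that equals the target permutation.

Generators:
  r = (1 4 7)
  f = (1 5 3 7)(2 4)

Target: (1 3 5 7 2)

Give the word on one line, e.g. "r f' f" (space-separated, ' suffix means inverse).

f r f

  after f: (1 5 3 7)(2 4)
  after r: (1 5 3)(2 7 4)
  after f: (1 3 5 7 2)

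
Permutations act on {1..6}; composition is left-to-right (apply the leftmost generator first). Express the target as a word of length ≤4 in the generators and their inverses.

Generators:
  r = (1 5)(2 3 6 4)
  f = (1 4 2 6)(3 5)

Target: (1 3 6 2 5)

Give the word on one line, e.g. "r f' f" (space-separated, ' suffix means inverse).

f f r

  after f: (1 4 2 6)(3 5)
  after f: (1 2)(4 6)
  after r: (1 3 6 2 5)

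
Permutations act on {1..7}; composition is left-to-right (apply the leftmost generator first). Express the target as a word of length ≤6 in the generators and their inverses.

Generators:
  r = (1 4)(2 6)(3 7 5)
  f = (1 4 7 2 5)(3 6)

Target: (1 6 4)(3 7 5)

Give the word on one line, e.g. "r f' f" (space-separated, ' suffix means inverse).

f' r r f r

  after f': (1 5 2 7 4)(3 6)
  after r: (1 3 2 5 6 7)
  after r: (1 7 4)(2 3 6 5)
  after f: (1 2 6)
  after r: (1 6 4)(3 7 5)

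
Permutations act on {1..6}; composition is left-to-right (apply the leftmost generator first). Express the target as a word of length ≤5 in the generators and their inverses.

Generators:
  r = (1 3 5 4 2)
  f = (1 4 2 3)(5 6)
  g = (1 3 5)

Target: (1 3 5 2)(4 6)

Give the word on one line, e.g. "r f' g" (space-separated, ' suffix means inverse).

g' r' f r

  after g': (1 5 3)
  after r': (1 3 2 4 5)
  after f: (4 6 5)
  after r: (1 3 5 2)(4 6)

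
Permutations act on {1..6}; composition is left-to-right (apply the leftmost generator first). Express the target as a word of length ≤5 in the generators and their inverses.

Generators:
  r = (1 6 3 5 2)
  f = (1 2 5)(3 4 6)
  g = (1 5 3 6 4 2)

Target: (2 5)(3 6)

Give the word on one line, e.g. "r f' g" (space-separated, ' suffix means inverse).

g f' r' g'

  after g: (1 5 3 6 4 2)
  after f': (1 2 5 6 3 4)
  after r': (1 5)(2 3 4)
  after g': (2 5)(3 6)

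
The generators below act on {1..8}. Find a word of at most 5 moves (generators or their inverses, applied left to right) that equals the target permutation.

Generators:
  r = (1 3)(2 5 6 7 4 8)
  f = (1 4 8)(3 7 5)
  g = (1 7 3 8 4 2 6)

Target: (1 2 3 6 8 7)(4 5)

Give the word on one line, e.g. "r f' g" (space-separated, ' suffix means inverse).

f' g' f' r'

  after f': (1 8 4)(3 5 7)
  after g': (1 3 5)(2 4 6)
  after f': (1 5 8 4 6 2)(3 7)
  after r': (1 2 3 6 8 7)(4 5)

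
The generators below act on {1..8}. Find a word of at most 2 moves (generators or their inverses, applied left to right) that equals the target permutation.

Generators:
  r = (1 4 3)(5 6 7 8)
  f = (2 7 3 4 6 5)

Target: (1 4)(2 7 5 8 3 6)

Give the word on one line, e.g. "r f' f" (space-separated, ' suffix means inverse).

r' f

  after r': (1 3 4)(5 8 7 6)
  after f: (1 4)(2 7 5 8 3 6)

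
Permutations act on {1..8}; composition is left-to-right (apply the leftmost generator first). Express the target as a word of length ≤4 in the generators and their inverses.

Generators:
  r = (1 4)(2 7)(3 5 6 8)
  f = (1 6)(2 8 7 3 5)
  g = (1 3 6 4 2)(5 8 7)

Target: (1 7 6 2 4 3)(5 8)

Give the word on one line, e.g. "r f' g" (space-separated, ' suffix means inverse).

f' r g

  after f': (1 6)(2 5 3 7 8)
  after r: (1 8 7 3 2 6 4)
  after g: (1 7 6 2 4 3)(5 8)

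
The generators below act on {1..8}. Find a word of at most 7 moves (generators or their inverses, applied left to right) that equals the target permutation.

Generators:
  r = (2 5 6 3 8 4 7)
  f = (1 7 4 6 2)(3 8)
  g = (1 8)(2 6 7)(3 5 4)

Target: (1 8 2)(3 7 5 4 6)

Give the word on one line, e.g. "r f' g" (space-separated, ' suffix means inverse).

f g f r g'

  after f: (1 7 4 6 2)(3 8)
  after g: (1 2 8 5 4 7 3)
  after f: (2 3 7 8 5 6)
  after r: (2 8 6 5 3)(4 7)
  after g': (1 8 2)(3 7 5 4 6)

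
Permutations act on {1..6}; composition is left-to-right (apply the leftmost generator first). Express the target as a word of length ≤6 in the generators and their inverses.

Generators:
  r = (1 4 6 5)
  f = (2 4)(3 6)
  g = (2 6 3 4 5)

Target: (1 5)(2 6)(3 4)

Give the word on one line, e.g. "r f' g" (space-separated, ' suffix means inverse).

f g f' r'

  after f: (2 4)(3 6)
  after g: (2 5)(4 6)
  after f': (2 5 4 3 6)
  after r': (1 5)(2 6)(3 4)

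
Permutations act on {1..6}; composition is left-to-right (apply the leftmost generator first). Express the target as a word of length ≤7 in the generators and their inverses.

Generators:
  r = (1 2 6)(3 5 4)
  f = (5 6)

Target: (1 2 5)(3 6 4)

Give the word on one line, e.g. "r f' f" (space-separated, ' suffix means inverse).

  after r: (1 2 6)(3 5 4)
  after f': (1 2 5 4 3 6)
  after r': (2 3)
  after f': (2 3)(5 6)
  after r: (1 2 5)(3 6 4)

r f' r' f' r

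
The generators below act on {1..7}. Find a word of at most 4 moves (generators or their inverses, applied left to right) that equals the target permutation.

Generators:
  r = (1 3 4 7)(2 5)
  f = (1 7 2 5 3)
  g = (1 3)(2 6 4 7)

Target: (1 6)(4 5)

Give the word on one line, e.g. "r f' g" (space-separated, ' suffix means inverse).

r' g g f'

  after r': (1 7 4 3)(2 5)
  after g: (1 2 5 6 4)
  after g: (1 6 7 2 5 4 3)
  after f': (1 6)(4 5)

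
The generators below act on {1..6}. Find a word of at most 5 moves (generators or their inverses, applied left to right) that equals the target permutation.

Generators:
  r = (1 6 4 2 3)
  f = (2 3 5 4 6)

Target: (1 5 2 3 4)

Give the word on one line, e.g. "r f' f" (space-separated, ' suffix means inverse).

  after f: (2 3 5 4 6)
  after r': (1 3 5 6 4)
  after f: (1 5 2 3 4)

f r' f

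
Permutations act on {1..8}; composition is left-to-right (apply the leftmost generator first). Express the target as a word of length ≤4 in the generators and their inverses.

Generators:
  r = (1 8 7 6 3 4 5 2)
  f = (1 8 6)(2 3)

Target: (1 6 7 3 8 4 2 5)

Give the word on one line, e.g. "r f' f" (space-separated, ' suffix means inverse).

  after f: (1 8 6)(2 3)
  after r: (1 7 6 8 3)(2 4 5)
  after r: (1 6 7 3 8 4 2 5)

f r r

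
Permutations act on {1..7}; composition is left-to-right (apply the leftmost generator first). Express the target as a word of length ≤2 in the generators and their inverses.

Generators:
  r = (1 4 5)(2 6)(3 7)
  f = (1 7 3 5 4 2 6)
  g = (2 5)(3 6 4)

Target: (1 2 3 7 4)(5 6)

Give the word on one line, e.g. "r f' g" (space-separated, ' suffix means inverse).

r' g'

  after r': (1 5 4)(2 6)(3 7)
  after g': (1 2 3 7 4)(5 6)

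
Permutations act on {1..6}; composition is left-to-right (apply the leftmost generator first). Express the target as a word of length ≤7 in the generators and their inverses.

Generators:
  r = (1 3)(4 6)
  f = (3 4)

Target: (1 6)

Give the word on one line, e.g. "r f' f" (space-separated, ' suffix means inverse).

  after r': (1 3)(4 6)
  after f: (1 4 6 3)
  after r': (1 6)
  after f: (1 6)(3 4)
  after f: (1 6)

r' f r' f f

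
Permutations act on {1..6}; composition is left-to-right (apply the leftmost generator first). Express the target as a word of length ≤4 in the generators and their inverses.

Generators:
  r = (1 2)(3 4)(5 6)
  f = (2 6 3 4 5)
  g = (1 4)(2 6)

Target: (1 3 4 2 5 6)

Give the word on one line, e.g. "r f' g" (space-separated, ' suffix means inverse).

  after g: (1 4)(2 6)
  after r': (1 3 4 2 5 6)

g r'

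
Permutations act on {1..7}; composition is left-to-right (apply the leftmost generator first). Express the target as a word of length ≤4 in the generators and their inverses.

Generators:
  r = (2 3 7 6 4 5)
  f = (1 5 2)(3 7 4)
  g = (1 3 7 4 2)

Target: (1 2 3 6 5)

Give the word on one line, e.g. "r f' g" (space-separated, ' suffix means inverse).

r r g'

  after r: (2 3 7 6 4 5)
  after r: (2 7 4)(3 6 5)
  after g': (1 2 3 6 5)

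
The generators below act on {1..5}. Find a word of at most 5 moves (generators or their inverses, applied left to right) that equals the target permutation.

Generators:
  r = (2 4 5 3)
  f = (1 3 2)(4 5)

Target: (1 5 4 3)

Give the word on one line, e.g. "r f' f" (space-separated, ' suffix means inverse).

  after r': (2 3 5 4)
  after f: (1 3 4)
  after r': (1 5 4)(2 3)
  after f': (1 4 2)
  after f': (1 5 4 3)

r' f r' f' f'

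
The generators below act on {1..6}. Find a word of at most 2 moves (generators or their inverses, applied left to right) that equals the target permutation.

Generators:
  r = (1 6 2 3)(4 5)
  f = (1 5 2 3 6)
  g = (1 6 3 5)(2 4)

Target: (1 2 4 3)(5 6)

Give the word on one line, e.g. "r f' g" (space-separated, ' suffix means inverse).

  after g': (1 5 3 6)(2 4)
  after f: (1 2 4 3)(5 6)

g' f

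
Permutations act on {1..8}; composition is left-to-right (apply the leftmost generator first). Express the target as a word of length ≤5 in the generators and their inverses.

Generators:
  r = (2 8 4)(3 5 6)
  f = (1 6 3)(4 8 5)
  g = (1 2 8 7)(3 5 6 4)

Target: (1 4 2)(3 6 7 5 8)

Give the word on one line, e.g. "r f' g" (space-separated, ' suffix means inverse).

  after g: (1 2 8 7)(3 5 6 4)
  after f: (1 2 5 3 4)(6 8 7)
  after g: (1 8)(2 6 7 4)
  after f': (1 4 2)(3 6 7 5 8)

g f g f'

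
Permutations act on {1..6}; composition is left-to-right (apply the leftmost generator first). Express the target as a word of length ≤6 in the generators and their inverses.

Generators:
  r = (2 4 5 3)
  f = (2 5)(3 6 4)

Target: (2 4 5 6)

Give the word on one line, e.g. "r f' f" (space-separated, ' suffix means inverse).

r r f' r' f'

  after r: (2 4 5 3)
  after r: (2 5)(3 4)
  after f': (3 6)
  after r': (2 3 6 5 4)
  after f': (2 4 5 6)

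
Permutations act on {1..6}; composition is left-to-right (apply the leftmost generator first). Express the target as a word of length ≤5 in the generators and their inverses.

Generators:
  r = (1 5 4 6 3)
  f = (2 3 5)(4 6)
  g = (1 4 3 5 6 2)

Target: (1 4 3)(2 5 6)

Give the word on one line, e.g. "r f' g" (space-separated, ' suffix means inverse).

  after f': (2 5 3)(4 6)
  after r: (1 5)(2 4 3)
  after r: (1 4)(2 6 3)
  after f': (1 6 2 4)(3 5)
  after r': (1 4 3)(2 5 6)

f' r r f' r'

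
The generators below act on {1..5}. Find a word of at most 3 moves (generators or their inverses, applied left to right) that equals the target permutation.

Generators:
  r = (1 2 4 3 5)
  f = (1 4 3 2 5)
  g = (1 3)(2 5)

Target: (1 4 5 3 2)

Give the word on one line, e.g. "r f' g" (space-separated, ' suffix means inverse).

  after g: (1 3)(2 5)
  after r': (1 4 2 3 5)
  after g': (1 4 5 3 2)

g r' g'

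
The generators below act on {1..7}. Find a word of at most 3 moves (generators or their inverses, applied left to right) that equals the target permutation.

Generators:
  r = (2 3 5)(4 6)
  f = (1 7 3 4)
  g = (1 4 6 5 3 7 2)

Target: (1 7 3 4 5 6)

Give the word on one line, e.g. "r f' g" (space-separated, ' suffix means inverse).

g' g' r'

  after g': (1 2 7 3 5 6 4)
  after g': (1 7 5 4 2 3 6)
  after r': (1 7 3 4 5 6)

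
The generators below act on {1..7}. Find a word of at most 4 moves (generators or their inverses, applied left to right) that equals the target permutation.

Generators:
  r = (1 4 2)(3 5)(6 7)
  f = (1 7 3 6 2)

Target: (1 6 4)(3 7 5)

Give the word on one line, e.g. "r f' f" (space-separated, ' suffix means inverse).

f r'

  after f: (1 7 3 6 2)
  after r': (1 6 4)(3 7 5)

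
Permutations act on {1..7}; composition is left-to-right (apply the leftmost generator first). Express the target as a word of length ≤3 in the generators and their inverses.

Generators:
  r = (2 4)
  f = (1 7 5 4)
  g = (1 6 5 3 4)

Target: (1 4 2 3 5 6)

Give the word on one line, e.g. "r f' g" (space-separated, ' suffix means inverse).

  after r: (2 4)
  after g': (1 4 2 3 5 6)

r g'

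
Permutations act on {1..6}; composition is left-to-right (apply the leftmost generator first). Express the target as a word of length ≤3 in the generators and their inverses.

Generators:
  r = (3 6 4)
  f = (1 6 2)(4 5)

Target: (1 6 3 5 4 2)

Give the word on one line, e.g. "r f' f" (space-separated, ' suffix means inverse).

  after r': (3 4 6)
  after f: (1 6 3 5 4 2)

r' f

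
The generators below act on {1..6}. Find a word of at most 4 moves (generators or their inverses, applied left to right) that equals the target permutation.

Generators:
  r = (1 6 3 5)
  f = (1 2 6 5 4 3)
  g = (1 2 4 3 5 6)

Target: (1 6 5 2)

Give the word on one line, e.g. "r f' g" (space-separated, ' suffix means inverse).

  after f: (1 2 6 5 4 3)
  after g': (2 5)(3 6)
  after r: (1 6 5 2)

f g' r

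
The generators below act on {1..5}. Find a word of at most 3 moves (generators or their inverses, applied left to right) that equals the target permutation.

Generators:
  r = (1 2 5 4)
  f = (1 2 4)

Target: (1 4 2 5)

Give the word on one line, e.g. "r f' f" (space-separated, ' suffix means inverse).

r f

  after r: (1 2 5 4)
  after f: (1 4 2 5)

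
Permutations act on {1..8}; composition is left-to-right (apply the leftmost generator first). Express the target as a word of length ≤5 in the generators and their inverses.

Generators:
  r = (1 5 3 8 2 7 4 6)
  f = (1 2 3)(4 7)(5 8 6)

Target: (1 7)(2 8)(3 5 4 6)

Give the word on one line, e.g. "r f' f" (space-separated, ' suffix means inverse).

r' r' r' f' f'

  after r': (1 6 4 7 2 8 3 5)
  after r': (1 4 2 3)(5 6 7 8)
  after r': (1 7 3 6 2 5 4 8)
  after f': (1 4 5 7 2 6)(3 8)
  after f': (1 7)(2 8)(3 5 4 6)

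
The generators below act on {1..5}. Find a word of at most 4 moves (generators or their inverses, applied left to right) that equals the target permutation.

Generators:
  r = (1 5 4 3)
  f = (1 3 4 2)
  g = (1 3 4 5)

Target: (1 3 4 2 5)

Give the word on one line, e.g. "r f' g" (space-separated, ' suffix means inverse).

f' g' f' r

  after f': (1 2 4 3)
  after g': (1 2 3 5 4)
  after f': (1 4 2)(3 5)
  after r: (1 3 4 2 5)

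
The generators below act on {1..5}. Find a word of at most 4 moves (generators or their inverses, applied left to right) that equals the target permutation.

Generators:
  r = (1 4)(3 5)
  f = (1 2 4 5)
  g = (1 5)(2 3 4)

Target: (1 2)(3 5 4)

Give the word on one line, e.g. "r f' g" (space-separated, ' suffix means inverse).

  after f: (1 2 4 5)
  after r: (1 2)(3 5 4)

f r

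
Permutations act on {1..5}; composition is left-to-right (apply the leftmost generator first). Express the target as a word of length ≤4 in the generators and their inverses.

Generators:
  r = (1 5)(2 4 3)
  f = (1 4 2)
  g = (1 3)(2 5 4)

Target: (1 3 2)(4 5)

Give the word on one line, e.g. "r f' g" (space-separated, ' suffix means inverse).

  after f: (1 4 2)
  after f: (1 2 4)
  after r': (1 3 4 5)
  after f: (1 3 2)(4 5)

f f r' f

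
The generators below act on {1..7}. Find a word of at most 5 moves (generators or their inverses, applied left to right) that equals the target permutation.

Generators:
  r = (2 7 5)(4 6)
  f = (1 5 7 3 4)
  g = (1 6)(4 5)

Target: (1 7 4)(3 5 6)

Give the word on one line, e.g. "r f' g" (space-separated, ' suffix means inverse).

f r f' r g'

  after f: (1 5 7 3 4)
  after r: (1 2 7 3 6 4)
  after f': (1 2 5)(3 6)
  after r: (1 7 5)(3 4 6)
  after g': (1 7 4)(3 5 6)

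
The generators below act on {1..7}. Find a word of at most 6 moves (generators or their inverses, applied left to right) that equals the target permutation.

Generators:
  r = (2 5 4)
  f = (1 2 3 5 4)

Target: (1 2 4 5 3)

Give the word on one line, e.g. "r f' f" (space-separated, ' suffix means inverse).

f r f r

  after f: (1 2 3 5 4)
  after r: (1 5 2 3 4)
  after f: (1 4 2 5 3)
  after r: (1 2 4 5 3)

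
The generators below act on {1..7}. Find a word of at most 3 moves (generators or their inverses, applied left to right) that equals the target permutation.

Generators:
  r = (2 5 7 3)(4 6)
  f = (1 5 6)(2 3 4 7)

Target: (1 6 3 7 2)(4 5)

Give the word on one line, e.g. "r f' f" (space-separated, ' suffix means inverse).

  after r: (2 5 7 3)(4 6)
  after f': (1 6 3 7 2)(4 5)

r f'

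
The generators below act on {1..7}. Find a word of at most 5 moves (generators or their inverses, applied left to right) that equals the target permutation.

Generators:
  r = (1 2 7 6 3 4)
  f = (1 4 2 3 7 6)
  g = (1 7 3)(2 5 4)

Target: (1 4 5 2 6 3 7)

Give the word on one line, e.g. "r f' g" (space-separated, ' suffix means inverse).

  after r': (1 4 3 6 7 2)
  after f': (2 6 3 7 4)
  after g: (1 7 2 6)(4 5)
  after f': (1 3 2 7 4 5)
  after r: (1 4 5 2 6 3 7)

r' f' g f' r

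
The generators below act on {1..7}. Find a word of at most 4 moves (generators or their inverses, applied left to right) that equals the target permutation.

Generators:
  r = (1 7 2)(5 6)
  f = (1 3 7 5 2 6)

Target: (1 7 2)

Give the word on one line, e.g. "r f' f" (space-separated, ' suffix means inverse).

r' r'

  after r': (1 2 7)(5 6)
  after r': (1 7 2)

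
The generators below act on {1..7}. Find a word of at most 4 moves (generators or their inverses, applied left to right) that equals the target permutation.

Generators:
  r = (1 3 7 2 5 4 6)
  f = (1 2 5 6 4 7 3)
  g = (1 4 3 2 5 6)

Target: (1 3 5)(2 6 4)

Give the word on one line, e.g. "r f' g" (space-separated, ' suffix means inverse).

g g

  after g: (1 4 3 2 5 6)
  after g: (1 3 5)(2 6 4)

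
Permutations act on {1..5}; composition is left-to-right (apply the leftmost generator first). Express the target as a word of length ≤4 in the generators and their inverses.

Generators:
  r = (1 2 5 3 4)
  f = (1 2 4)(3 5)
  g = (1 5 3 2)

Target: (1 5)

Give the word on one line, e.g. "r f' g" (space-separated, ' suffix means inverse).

f r f' f'

  after f: (1 2 4)(3 5)
  after r: (1 5 4 2)
  after f': (1 3 5 2 4)
  after f': (1 5)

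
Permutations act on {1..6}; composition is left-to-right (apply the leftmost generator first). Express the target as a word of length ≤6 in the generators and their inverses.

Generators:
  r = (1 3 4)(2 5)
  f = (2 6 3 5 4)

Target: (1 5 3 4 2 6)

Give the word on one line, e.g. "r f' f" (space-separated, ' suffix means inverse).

f' f' r f

  after f': (2 4 5 3 6)
  after f': (2 5 6 4 3)
  after r: (1 3 5 6)
  after f: (1 5 3 4 2 6)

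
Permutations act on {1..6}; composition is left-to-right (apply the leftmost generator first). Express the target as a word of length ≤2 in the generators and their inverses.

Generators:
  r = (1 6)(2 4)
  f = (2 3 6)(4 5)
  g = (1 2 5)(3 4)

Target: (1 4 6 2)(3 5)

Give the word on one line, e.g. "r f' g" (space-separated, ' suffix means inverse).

g' f

  after g': (1 5 2)(3 4)
  after f: (1 4 6 2)(3 5)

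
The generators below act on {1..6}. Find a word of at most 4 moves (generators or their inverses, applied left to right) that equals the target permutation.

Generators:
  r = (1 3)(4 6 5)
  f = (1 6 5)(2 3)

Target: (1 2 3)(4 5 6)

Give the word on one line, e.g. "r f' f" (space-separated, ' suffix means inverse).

r' f' f' f'

  after r': (1 3)(4 5 6)
  after f': (1 2 3 5)(4 6)
  after f': (1 3 6 4)
  after f': (1 2 3)(4 5 6)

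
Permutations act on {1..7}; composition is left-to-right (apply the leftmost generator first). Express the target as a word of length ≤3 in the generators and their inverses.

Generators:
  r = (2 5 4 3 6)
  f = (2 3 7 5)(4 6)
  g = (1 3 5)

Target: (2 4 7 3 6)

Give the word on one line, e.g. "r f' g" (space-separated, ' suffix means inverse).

  after r': (2 6 3 4 5)
  after f': (2 4 7 3 6)

r' f'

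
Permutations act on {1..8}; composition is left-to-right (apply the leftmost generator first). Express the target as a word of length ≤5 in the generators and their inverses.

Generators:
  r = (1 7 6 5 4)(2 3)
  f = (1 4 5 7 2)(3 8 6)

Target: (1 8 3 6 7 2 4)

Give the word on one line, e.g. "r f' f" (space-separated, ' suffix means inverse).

r r f f

  after r: (1 7 6 5 4)(2 3)
  after r: (1 6 4 7 5)
  after f: (1 3 8 6 5 4 2)
  after f: (1 8 3 6 7 2 4)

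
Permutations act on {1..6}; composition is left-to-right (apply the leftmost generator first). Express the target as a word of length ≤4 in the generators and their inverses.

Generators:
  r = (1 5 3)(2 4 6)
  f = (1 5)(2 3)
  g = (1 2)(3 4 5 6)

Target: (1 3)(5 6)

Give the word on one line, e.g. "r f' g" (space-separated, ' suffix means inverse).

  after r: (1 5 3)(2 4 6)
  after f: (2 4 6 3 5)
  after r': (1 3)(5 6)

r f r'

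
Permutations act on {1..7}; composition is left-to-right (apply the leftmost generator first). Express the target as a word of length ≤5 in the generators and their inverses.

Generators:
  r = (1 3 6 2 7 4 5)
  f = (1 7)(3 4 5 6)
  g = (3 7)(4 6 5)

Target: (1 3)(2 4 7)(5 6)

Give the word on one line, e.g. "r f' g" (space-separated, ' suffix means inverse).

  after r': (1 5 4 7 2 6 3)
  after f': (1 4)(2 5 3 7)
  after f': (1 3)(2 4 7)(5 6)

r' f' f'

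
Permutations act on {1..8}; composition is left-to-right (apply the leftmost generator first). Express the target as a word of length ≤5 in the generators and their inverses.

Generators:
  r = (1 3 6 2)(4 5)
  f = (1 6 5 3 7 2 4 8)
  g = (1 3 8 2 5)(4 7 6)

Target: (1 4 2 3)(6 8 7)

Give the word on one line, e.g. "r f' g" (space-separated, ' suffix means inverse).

  after g: (1 3 8 2 5)(4 7 6)
  after r': (2 4 7 3 8 6 5)
  after r': (1 2 5 6 4 7)(3 8)
  after f: (1 4 2 3)(6 8 7)

g r' r' f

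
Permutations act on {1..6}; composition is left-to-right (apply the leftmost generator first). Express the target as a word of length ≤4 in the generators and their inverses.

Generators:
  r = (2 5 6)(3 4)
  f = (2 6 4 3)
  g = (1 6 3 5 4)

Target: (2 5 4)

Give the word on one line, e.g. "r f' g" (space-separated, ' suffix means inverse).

  after r: (2 5 6)(3 4)
  after f: (2 5 4)

r f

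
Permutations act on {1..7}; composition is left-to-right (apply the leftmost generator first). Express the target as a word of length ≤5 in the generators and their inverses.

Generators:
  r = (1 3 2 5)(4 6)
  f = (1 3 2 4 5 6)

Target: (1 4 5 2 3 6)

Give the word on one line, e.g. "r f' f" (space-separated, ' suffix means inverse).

  after r': (1 5 2 3)(4 6)
  after r': (1 2)(3 5)
  after f: (1 4 5 2 3 6)

r' r' f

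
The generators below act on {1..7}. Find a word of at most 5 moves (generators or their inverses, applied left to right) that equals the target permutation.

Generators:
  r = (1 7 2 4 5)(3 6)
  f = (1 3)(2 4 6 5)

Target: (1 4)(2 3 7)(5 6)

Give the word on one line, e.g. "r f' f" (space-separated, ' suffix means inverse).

r' f' f' r' f

  after r': (1 5 4 2 7)(3 6)
  after f': (1 6)(2 7 3 4 5)
  after f': (1 4 6 3 2 7)
  after r': (1 2)(3 7 5 4)
  after f: (1 4)(2 3 7)(5 6)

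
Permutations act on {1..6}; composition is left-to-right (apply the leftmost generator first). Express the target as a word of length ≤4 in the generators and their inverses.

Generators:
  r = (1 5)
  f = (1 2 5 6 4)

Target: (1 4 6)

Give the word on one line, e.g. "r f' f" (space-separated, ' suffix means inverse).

  after r': (1 5)
  after f: (1 6 4)(2 5)
  after r: (1 6 4 5 2)
  after f: (1 4 6)

r' f r f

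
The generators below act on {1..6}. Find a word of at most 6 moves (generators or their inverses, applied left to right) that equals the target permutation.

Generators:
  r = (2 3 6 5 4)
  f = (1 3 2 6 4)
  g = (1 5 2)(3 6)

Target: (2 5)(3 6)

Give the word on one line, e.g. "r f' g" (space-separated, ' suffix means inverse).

g' f r g' r'

  after g': (1 2 5)(3 6)
  after f: (1 6 2 5 3 4)
  after r: (1 5 6 3 2 4)
  after g': (2 4)(3 5)
  after r': (2 5)(3 6)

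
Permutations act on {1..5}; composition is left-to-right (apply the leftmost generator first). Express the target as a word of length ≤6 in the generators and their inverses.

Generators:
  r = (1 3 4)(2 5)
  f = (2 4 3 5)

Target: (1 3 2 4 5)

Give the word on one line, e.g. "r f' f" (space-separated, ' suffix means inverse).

  after f: (2 4 3 5)
  after f: (2 3)(4 5)
  after r': (1 4 2)(3 5)
  after r': (1 3 2 4 5)

f f r' r'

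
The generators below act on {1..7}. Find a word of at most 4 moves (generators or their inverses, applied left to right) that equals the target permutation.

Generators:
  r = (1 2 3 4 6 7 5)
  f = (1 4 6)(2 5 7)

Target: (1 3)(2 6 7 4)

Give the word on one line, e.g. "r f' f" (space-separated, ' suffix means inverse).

  after r: (1 2 3 4 6 7 5)
  after r: (1 3 6 5 2 4 7)
  after f: (1 3)(2 6 7 4)

r r f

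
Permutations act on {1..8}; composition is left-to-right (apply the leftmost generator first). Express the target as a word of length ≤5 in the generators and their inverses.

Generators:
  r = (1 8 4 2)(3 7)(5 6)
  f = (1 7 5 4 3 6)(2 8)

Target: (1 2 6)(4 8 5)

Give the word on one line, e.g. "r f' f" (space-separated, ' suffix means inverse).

f r f' r

  after f: (1 7 5 4 3 6)(2 8)
  after r: (1 3 5 2 4 7 6 8)
  after f': (1 4)(2 5 8 6)(3 7)
  after r: (1 2 6)(4 8 5)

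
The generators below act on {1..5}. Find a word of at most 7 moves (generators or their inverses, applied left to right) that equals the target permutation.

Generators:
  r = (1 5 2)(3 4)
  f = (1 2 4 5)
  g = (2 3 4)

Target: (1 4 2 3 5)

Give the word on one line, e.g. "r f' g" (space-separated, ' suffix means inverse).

  after r': (1 2 5)(3 4)
  after f: (1 4 3 5 2)
  after f: (1 5 4 3)
  after g: (1 5 2 3)
  after f': (1 4 2 3 5)

r' f f g f'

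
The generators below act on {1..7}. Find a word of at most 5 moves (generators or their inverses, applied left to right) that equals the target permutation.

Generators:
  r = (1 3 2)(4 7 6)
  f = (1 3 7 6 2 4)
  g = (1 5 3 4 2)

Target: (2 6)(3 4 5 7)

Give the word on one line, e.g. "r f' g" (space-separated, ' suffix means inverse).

f' r' g f g

  after f': (1 4 2 6 7 3)
  after r': (1 6 4 3 2 7)
  after g: (1 6 2 7 5 3)
  after f: (1 2 6 4)(5 7)
  after g: (2 6)(3 4 5 7)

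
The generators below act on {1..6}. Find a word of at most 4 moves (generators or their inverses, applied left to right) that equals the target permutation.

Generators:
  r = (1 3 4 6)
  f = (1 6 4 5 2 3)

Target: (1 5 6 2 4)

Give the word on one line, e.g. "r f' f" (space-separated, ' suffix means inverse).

  after f: (1 6 4 5 2 3)
  after f: (1 4 2)(3 6 5)
  after f: (1 5)(2 6)(3 4)
  after r': (1 5 6 2 4)

f f f r'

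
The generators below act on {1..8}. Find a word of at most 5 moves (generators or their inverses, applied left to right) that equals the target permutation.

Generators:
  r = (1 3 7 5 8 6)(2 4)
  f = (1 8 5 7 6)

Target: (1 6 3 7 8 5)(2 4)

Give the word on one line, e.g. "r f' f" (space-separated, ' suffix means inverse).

  after f': (1 6 7 5 8)
  after r': (1 8 6 3)(2 4)
  after f': (2 4)(3 6)(5 8 7)
  after f': (1 6 3 7 8 5)(2 4)

f' r' f' f'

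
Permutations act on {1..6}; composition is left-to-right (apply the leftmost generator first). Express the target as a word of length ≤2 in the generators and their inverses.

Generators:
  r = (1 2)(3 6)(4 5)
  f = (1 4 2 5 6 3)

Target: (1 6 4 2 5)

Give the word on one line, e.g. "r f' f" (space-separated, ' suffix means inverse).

  after f': (1 3 6 5 2 4)
  after r': (1 6 4 2 5)

f' r'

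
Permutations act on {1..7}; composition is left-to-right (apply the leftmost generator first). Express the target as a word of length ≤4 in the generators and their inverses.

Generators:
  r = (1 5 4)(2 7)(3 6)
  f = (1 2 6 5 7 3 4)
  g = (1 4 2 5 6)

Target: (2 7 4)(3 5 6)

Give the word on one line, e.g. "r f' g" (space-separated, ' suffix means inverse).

r' g'

  after r': (1 4 5)(2 7)(3 6)
  after g': (2 7 4)(3 5 6)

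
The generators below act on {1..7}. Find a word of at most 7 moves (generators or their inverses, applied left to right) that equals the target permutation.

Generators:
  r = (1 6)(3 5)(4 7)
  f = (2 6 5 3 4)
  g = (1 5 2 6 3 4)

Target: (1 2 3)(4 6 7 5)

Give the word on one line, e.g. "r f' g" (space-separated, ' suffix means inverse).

r g r' g r'

  after r: (1 6)(3 5)(4 7)
  after g: (1 3 2 6 5 4 7)
  after r': (1 5 7 6 3 2)
  after g: (1 2 5 7 3 6 4)
  after r': (1 2 3)(4 6 7 5)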